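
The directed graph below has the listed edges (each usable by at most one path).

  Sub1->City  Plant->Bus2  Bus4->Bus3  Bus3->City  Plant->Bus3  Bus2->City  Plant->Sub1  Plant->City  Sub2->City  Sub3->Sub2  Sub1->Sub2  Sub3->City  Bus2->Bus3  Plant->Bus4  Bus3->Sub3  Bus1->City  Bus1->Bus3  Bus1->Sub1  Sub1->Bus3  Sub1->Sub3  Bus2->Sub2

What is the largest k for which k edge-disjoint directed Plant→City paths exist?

5

Assign every edge capacity 1; by Menger, the answer equals the max flow.
Path Plant→City (+1); total 1.
Path Plant→Sub1→City (+1); total 2.
Path Plant→Bus2→City (+1); total 3.
Path Plant→Bus3→City (+1); total 4.
Path Plant→Bus4→Bus3→Sub3→City (+1); total 5.
No residual Plant→City path; max flow = 5.
Certifying cut of size 5: {Plant→Bus2, Plant→Bus3, Plant→Bus4, Plant→City, Plant→Sub1}.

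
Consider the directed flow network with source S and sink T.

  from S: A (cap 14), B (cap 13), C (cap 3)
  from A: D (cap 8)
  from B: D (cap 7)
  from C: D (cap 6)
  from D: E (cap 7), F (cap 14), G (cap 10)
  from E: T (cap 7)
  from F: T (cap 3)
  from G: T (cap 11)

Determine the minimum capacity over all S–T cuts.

Augment S→A→D→E→T: bottleneck 7, flow now 7.
Augment S→A→D→F→T: bottleneck 1, flow now 8.
Augment S→B→D→F→T: bottleneck 2, flow now 10.
Augment S→B→D→G→T: bottleneck 5, flow now 15.
Augment S→C→D→G→T: bottleneck 3, flow now 18.
No augmenting path remains; maximum flow = 18.
By max-flow min-cut, the minimum cut capacity equals the max flow.
In the residual graph, reachable from S: {S, A, B}.
Min-cut edges: S→C (3), A→D (8), B→D (7); capacity 3 + 8 + 7 = 18.

18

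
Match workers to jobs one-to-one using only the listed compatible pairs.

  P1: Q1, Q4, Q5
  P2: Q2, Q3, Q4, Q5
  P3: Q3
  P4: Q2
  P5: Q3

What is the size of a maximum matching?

4

Unit-capacity flow: source→left, listed edges, right→sink; max matching = max flow.
Augmenting path P1→Q1 (+1); matched 1.
Augmenting path P2→Q2 (+1); matched 2.
Augmenting path P3→Q3 (+1); matched 3.
Augmenting path P4→Q2→P2→Q4 (+1); matched 4.
No augmenting path remains; maximum matching = 4.
König certificate: {P1, P2, P4, Q3} is a vertex cover of size 4 (every listed pair touches it), so no matching can be larger.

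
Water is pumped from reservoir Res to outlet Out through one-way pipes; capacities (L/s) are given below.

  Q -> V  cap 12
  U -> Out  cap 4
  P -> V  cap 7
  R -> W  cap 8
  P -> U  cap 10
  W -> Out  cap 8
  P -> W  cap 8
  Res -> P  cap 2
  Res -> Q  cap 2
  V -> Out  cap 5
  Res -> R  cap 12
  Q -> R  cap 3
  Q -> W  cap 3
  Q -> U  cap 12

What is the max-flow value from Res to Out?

12

Augment Res→P→U→Out: bottleneck 2, flow now 2.
Augment Res→Q→U→Out: bottleneck 2, flow now 4.
Augment Res→R→W→Out: bottleneck 8, flow now 12.
No augmenting path remains; maximum flow = 12.
In the residual graph, reachable from Res: {Res, R}.
Min-cut edges: Res→P (2), Res→Q (2), R→W (8); capacity 2 + 2 + 8 = 12.
This cut is saturated, so no flow can exceed 12.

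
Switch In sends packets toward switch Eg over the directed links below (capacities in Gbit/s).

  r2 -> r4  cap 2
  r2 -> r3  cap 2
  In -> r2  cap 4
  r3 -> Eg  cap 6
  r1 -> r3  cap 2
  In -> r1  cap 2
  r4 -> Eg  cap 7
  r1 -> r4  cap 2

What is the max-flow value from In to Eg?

6

Augment In→r1→r3→Eg: bottleneck 2, flow now 2.
Augment In→r2→r3→Eg: bottleneck 2, flow now 4.
Augment In→r2→r4→Eg: bottleneck 2, flow now 6.
No augmenting path remains; maximum flow = 6.
In the residual graph, reachable from In: {In}.
Min-cut edges: In→r1 (2), In→r2 (4); capacity 2 + 4 = 6.
This cut is saturated, so no flow can exceed 6.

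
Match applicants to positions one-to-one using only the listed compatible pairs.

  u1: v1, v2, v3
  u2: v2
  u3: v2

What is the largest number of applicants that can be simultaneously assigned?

2

Unit-capacity flow: source→left, listed edges, right→sink; max matching = max flow.
Augmenting path u1→v1 (+1); matched 1.
Augmenting path u2→v2 (+1); matched 2.
No augmenting path remains; maximum matching = 2.
König certificate: {u1, v2} is a vertex cover of size 2 (every listed pair touches it), so no matching can be larger.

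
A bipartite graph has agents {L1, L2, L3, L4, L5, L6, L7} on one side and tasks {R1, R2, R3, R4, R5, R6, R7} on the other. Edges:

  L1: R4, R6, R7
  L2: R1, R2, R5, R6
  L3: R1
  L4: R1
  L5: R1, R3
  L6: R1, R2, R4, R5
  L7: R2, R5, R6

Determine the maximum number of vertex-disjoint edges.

Unit-capacity flow: source→left, listed edges, right→sink; max matching = max flow.
Augmenting path L1→R4 (+1); matched 1.
Augmenting path L2→R1 (+1); matched 2.
Augmenting path L5→R3 (+1); matched 3.
Augmenting path L6→R2 (+1); matched 4.
Augmenting path L7→R5 (+1); matched 5.
Augmenting path L3→R1→L2→R6 (+1); matched 6.
No augmenting path remains; maximum matching = 6.
König certificate: {L1, L2, L5, L6, L7, R1} is a vertex cover of size 6 (every listed pair touches it), so no matching can be larger.

6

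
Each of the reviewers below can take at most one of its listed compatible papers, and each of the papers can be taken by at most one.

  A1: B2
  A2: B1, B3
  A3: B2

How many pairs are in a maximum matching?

2

Unit-capacity flow: source→left, listed edges, right→sink; max matching = max flow.
Augmenting path A1→B2 (+1); matched 1.
Augmenting path A2→B1 (+1); matched 2.
No augmenting path remains; maximum matching = 2.
König certificate: {A2, B2} is a vertex cover of size 2 (every listed pair touches it), so no matching can be larger.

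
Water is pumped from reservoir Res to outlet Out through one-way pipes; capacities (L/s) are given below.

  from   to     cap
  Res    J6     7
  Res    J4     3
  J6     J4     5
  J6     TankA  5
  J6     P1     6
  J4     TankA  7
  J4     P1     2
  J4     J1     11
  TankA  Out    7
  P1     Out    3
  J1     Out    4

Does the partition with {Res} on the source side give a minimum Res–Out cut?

Yes — it is a minimum cut (capacity 10).

Given cut capacity: 7 + 3 = 10.
Augment Res→J6→TankA→Out: bottleneck 5, flow now 5.
Augment Res→J6→P1→Out: bottleneck 2, flow now 7.
Augment Res→J4→TankA→Out: bottleneck 2, flow now 9.
Augment Res→J4→P1→Out: bottleneck 1, flow now 10.
No augmenting path remains; maximum flow = 10.
Cut capacity 10 equals the max flow, so it is a minimum cut.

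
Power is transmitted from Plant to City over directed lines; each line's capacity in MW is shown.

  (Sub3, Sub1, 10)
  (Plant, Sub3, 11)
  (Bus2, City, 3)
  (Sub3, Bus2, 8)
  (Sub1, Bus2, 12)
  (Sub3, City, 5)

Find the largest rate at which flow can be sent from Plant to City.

8

Augment Plant→Sub3→City: bottleneck 5, flow now 5.
Augment Plant→Sub3→Bus2→City: bottleneck 3, flow now 8.
No augmenting path remains; maximum flow = 8.
In the residual graph, reachable from Plant: {Plant, Sub3, Sub1, Bus2}.
Min-cut edges: Sub3→City (5), Bus2→City (3); capacity 5 + 3 = 8.
This cut is saturated, so no flow can exceed 8.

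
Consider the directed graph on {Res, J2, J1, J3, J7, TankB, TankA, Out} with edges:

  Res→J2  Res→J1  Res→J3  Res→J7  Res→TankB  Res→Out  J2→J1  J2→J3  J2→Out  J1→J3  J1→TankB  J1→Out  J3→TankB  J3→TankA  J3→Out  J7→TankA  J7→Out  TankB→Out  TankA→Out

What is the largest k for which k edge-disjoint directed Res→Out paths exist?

Assign every edge capacity 1; by Menger, the answer equals the max flow.
Path Res→Out (+1); total 1.
Path Res→J2→Out (+1); total 2.
Path Res→J1→Out (+1); total 3.
Path Res→J3→Out (+1); total 4.
Path Res→J7→Out (+1); total 5.
Path Res→TankB→Out (+1); total 6.
No residual Res→Out path; max flow = 6.
Certifying cut of size 6: {Res→J1, Res→J2, Res→J3, Res→J7, Res→Out, Res→TankB}.

6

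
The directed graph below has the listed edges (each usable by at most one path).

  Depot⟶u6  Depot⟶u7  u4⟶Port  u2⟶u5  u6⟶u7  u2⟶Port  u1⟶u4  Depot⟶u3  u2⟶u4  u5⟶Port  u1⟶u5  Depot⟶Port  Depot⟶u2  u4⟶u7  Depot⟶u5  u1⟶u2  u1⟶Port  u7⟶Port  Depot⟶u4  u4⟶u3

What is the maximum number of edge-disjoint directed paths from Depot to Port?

5

Assign every edge capacity 1; by Menger, the answer equals the max flow.
Path Depot→Port (+1); total 1.
Path Depot→u2→Port (+1); total 2.
Path Depot→u4→Port (+1); total 3.
Path Depot→u5→Port (+1); total 4.
Path Depot→u7→Port (+1); total 5.
No residual Depot→Port path; max flow = 5.
Certifying cut of size 5: {Depot→Port, Depot→u2, Depot→u4, Depot→u5, u7→Port}.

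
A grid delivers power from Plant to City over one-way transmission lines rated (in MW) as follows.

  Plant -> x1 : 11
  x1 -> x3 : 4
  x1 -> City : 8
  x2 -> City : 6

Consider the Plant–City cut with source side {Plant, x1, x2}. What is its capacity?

18

Edges leaving {Plant, x1, x2}: x1→x3 (4), x1→City (8), x2→City (6).
Cut capacity = 4 + 8 + 6 = 18.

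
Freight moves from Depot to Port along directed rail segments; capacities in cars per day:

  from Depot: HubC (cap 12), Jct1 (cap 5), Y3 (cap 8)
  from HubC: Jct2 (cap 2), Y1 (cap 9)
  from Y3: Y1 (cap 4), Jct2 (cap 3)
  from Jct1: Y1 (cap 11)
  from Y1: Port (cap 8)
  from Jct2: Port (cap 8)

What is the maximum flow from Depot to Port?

13

Augment Depot→HubC→Y1→Port: bottleneck 8, flow now 8.
Augment Depot→HubC→Jct2→Port: bottleneck 2, flow now 10.
Augment Depot→Y3→Jct2→Port: bottleneck 3, flow now 13.
No augmenting path remains; maximum flow = 13.
In the residual graph, reachable from Depot: {Depot, HubC, Y3, Jct1, Y1}.
Min-cut edges: HubC→Jct2 (2), Y3→Jct2 (3), Y1→Port (8); capacity 2 + 3 + 8 = 13.
This cut is saturated, so no flow can exceed 13.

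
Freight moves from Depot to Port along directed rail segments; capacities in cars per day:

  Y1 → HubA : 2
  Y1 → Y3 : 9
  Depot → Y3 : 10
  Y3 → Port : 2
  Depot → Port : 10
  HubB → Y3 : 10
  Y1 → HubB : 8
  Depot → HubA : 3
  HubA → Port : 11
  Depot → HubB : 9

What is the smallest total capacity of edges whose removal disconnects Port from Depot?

15

Augment Depot→Port: bottleneck 10, flow now 10.
Augment Depot→Y3→Port: bottleneck 2, flow now 12.
Augment Depot→HubA→Port: bottleneck 3, flow now 15.
No augmenting path remains; maximum flow = 15.
By max-flow min-cut, the minimum cut capacity equals the max flow.
In the residual graph, reachable from Depot: {Depot, HubB, Y3}.
Min-cut edges: Depot→HubA (3), Depot→Port (10), Y3→Port (2); capacity 3 + 10 + 2 = 15.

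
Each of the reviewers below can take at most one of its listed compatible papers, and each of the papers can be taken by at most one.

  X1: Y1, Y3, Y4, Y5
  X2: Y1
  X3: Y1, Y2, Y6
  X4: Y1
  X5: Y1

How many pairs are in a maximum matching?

3

Unit-capacity flow: source→left, listed edges, right→sink; max matching = max flow.
Augmenting path X1→Y1 (+1); matched 1.
Augmenting path X3→Y2 (+1); matched 2.
Augmenting path X2→Y1→X1→Y3 (+1); matched 3.
No augmenting path remains; maximum matching = 3.
König certificate: {X1, X3, Y1} is a vertex cover of size 3 (every listed pair touches it), so no matching can be larger.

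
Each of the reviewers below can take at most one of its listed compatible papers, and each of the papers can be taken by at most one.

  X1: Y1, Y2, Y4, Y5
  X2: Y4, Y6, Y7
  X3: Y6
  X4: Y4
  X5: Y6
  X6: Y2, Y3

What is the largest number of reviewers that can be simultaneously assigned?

Unit-capacity flow: source→left, listed edges, right→sink; max matching = max flow.
Augmenting path X1→Y1 (+1); matched 1.
Augmenting path X2→Y4 (+1); matched 2.
Augmenting path X3→Y6 (+1); matched 3.
Augmenting path X6→Y2 (+1); matched 4.
Augmenting path X4→Y4→X2→Y7 (+1); matched 5.
No augmenting path remains; maximum matching = 5.
König certificate: {X1, X2, X4, X6, Y6} is a vertex cover of size 5 (every listed pair touches it), so no matching can be larger.

5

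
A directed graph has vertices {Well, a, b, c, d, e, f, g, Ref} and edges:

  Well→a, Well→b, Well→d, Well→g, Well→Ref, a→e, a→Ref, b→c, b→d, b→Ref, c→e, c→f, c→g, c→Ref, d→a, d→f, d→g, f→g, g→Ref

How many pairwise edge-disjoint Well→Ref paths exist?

Assign every edge capacity 1; by Menger, the answer equals the max flow.
Path Well→Ref (+1); total 1.
Path Well→a→Ref (+1); total 2.
Path Well→b→Ref (+1); total 3.
Path Well→g→Ref (+1); total 4.
No residual Well→Ref path; max flow = 4.
Certifying cut of size 4: {Well→Ref, Well→b, a→Ref, g→Ref}.

4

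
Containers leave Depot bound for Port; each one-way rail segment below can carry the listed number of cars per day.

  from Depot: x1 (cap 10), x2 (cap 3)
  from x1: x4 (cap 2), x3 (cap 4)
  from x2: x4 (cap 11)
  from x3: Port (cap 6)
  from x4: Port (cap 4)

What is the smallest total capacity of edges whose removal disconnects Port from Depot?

Augment Depot→x1→x3→Port: bottleneck 4, flow now 4.
Augment Depot→x1→x4→Port: bottleneck 2, flow now 6.
Augment Depot→x2→x4→Port: bottleneck 2, flow now 8.
No augmenting path remains; maximum flow = 8.
By max-flow min-cut, the minimum cut capacity equals the max flow.
In the residual graph, reachable from Depot: {Depot, x1, x2, x4}.
Min-cut edges: x1→x3 (4), x4→Port (4); capacity 4 + 4 = 8.

8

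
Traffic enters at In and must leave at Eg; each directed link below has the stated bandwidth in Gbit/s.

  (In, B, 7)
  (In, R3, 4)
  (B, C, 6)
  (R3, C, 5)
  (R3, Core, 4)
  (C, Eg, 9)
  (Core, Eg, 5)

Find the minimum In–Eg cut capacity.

Augment In→B→C→Eg: bottleneck 6, flow now 6.
Augment In→R3→C→Eg: bottleneck 3, flow now 9.
Augment In→R3→Core→Eg: bottleneck 1, flow now 10.
No augmenting path remains; maximum flow = 10.
By max-flow min-cut, the minimum cut capacity equals the max flow.
In the residual graph, reachable from In: {In, B}.
Min-cut edges: In→R3 (4), B→C (6); capacity 4 + 6 = 10.

10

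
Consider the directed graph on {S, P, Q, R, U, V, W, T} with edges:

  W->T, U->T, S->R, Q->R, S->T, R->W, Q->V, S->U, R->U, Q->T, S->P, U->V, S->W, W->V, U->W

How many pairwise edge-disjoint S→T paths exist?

3

Assign every edge capacity 1; by Menger, the answer equals the max flow.
Path S→T (+1); total 1.
Path S→U→T (+1); total 2.
Path S→W→T (+1); total 3.
No residual S→T path; max flow = 3.
Certifying cut of size 3: {S→T, U→T, W→T}.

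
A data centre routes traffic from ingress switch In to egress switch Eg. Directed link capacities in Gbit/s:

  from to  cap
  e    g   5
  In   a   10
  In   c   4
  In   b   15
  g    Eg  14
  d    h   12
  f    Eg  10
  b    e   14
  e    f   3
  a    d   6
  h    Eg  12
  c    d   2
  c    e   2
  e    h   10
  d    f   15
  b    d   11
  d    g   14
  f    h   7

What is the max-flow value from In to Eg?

Augment In→a→d→f→Eg: bottleneck 6, flow now 6.
Augment In→b→d→f→Eg: bottleneck 4, flow now 10.
Augment In→b→d→g→Eg: bottleneck 7, flow now 17.
Augment In→b→e→g→Eg: bottleneck 4, flow now 21.
Augment In→c→d→g→Eg: bottleneck 2, flow now 23.
Augment In→c→e→g→Eg: bottleneck 1, flow now 24.
Augment In→c→e→h→Eg: bottleneck 1, flow now 25.
No augmenting path remains; maximum flow = 25.
In the residual graph, reachable from In: {In, a}.
Min-cut edges: In→b (15), In→c (4), a→d (6); capacity 15 + 4 + 6 = 25.
This cut is saturated, so no flow can exceed 25.

25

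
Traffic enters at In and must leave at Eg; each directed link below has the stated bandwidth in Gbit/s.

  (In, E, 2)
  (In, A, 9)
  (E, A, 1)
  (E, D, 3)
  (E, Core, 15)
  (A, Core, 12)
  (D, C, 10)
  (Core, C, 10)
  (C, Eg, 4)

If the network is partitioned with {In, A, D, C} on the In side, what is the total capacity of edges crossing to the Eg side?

Edges leaving {In, A, D, C}: In→E (2), A→Core (12), C→Eg (4).
Cut capacity = 2 + 12 + 4 = 18.

18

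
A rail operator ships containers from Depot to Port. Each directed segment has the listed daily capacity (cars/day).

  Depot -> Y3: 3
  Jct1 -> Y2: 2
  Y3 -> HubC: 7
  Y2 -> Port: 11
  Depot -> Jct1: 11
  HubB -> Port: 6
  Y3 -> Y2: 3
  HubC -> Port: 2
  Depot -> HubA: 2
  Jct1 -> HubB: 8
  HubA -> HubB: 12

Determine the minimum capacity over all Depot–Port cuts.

11

Augment Depot→Jct1→Y2→Port: bottleneck 2, flow now 2.
Augment Depot→Jct1→HubB→Port: bottleneck 6, flow now 8.
Augment Depot→Y3→Y2→Port: bottleneck 3, flow now 11.
No augmenting path remains; maximum flow = 11.
By max-flow min-cut, the minimum cut capacity equals the max flow.
In the residual graph, reachable from Depot: {Depot, Jct1, HubA, HubB}.
Min-cut edges: Depot→Y3 (3), Jct1→Y2 (2), HubB→Port (6); capacity 3 + 2 + 6 = 11.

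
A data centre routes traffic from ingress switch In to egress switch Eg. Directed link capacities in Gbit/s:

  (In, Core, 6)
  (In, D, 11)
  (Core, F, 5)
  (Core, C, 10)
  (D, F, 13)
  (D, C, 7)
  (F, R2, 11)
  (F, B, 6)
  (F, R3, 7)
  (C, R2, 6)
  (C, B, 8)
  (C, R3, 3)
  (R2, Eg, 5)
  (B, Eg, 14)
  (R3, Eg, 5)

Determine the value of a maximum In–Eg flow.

Augment In→Core→F→R2→Eg: bottleneck 5, flow now 5.
Augment In→Core→C→B→Eg: bottleneck 1, flow now 6.
Augment In→D→F→B→Eg: bottleneck 6, flow now 12.
Augment In→D→F→R3→Eg: bottleneck 5, flow now 17.
No augmenting path remains; maximum flow = 17.
In the residual graph, reachable from In: {In}.
Min-cut edges: In→Core (6), In→D (11); capacity 6 + 11 = 17.
This cut is saturated, so no flow can exceed 17.

17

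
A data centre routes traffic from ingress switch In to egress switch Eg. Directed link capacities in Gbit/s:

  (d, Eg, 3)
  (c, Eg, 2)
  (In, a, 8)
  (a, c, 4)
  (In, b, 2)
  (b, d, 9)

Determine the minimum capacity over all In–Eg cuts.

4

Augment In→a→c→Eg: bottleneck 2, flow now 2.
Augment In→b→d→Eg: bottleneck 2, flow now 4.
No augmenting path remains; maximum flow = 4.
By max-flow min-cut, the minimum cut capacity equals the max flow.
In the residual graph, reachable from In: {In, a, c}.
Min-cut edges: In→b (2), c→Eg (2); capacity 2 + 2 = 4.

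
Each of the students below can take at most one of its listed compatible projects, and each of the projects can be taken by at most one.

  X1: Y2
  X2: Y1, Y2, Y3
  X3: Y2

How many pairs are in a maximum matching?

Unit-capacity flow: source→left, listed edges, right→sink; max matching = max flow.
Augmenting path X1→Y2 (+1); matched 1.
Augmenting path X2→Y1 (+1); matched 2.
No augmenting path remains; maximum matching = 2.
König certificate: {X2, Y2} is a vertex cover of size 2 (every listed pair touches it), so no matching can be larger.

2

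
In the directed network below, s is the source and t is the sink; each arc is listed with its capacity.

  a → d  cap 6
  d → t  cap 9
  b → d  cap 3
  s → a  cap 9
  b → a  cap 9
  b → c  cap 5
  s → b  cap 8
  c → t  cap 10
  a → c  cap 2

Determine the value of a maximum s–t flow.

Augment s→a→c→t: bottleneck 2, flow now 2.
Augment s→a→d→t: bottleneck 6, flow now 8.
Augment s→b→c→t: bottleneck 5, flow now 13.
Augment s→b→d→t: bottleneck 3, flow now 16.
No augmenting path remains; maximum flow = 16.
In the residual graph, reachable from s: {s, a}.
Min-cut edges: s→b (8), a→c (2), a→d (6); capacity 8 + 2 + 6 = 16.
This cut is saturated, so no flow can exceed 16.

16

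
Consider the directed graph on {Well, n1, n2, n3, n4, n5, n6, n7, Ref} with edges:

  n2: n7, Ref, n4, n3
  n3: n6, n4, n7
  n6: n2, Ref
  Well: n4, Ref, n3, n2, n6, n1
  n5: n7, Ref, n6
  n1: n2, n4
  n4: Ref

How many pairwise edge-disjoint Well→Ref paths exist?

Assign every edge capacity 1; by Menger, the answer equals the max flow.
Path Well→Ref (+1); total 1.
Path Well→n2→Ref (+1); total 2.
Path Well→n4→Ref (+1); total 3.
Path Well→n6→Ref (+1); total 4.
No residual Well→Ref path; max flow = 4.
Certifying cut of size 4: {Well→Ref, n2→Ref, n4→Ref, n6→Ref}.

4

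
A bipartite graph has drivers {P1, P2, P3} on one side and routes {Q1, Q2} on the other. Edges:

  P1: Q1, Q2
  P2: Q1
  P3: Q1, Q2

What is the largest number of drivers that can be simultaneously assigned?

Unit-capacity flow: source→left, listed edges, right→sink; max matching = max flow.
Augmenting path P1→Q1 (+1); matched 1.
Augmenting path P3→Q2 (+1); matched 2.
No augmenting path remains; maximum matching = 2.
König certificate: {Q1, Q2} is a vertex cover of size 2 (every listed pair touches it), so no matching can be larger.

2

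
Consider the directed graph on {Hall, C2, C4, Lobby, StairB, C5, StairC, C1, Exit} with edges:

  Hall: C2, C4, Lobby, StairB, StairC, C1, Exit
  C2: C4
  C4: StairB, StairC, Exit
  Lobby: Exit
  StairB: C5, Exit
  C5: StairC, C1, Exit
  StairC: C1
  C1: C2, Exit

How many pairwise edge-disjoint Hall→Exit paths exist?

Assign every edge capacity 1; by Menger, the answer equals the max flow.
Path Hall→Exit (+1); total 1.
Path Hall→C4→Exit (+1); total 2.
Path Hall→Lobby→Exit (+1); total 3.
Path Hall→StairB→Exit (+1); total 4.
Path Hall→C1→Exit (+1); total 5.
Path Hall→C2→C4→StairB→C5→Exit (+1); total 6.
No residual Hall→Exit path; max flow = 6.
Certifying cut of size 6: {C1→Exit, C2→C4, Hall→C4, Hall→Exit, Hall→Lobby, Hall→StairB}.

6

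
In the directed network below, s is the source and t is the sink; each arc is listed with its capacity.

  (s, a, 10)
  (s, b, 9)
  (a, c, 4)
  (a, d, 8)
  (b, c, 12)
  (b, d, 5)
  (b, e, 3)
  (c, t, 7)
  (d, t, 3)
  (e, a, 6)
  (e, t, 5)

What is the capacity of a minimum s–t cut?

Augment s→a→c→t: bottleneck 4, flow now 4.
Augment s→a→d→t: bottleneck 3, flow now 7.
Augment s→b→c→t: bottleneck 3, flow now 10.
Augment s→b→e→t: bottleneck 3, flow now 13.
No augmenting path remains; maximum flow = 13.
By max-flow min-cut, the minimum cut capacity equals the max flow.
In the residual graph, reachable from s: {s, a, b, c, d}.
Min-cut edges: b→e (3), c→t (7), d→t (3); capacity 3 + 7 + 3 = 13.

13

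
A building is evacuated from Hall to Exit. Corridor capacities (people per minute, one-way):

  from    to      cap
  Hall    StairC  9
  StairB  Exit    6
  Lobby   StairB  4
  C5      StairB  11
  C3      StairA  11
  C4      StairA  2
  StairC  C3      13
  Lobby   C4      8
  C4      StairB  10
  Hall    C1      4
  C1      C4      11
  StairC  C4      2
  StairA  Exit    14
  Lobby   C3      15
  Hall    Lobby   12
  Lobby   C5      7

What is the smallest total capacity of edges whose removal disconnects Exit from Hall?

Augment Hall→Lobby→StairB→Exit: bottleneck 4, flow now 4.
Augment Hall→StairC→C4→StairB→Exit: bottleneck 2, flow now 6.
Augment Hall→StairC→C3→StairA→Exit: bottleneck 7, flow now 13.
Augment Hall→Lobby→C4→StairA→Exit: bottleneck 2, flow now 15.
Augment Hall→Lobby→C3→StairA→Exit: bottleneck 4, flow now 19.
No augmenting path remains; maximum flow = 19.
By max-flow min-cut, the minimum cut capacity equals the max flow.
In the residual graph, reachable from Hall: {Hall, StairC, Lobby, C1, C4, C3, C5, StairB}.
Min-cut edges: C4→StairA (2), C3→StairA (11), StairB→Exit (6); capacity 2 + 11 + 6 = 19.

19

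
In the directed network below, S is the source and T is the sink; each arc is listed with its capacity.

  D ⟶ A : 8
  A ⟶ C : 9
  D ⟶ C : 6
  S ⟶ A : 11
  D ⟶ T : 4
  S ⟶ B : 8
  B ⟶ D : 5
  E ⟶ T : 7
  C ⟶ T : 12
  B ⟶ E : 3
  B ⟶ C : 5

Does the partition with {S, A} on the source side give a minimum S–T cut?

Given cut capacity: 8 + 9 = 17.
Augment S→A→C→T: bottleneck 9, flow now 9.
Augment S→B→C→T: bottleneck 3, flow now 12.
Augment S→B→D→T: bottleneck 4, flow now 16.
Augment S→B→E→T: bottleneck 1, flow now 17.
No augmenting path remains; maximum flow = 17.
Cut capacity 17 equals the max flow, so it is a minimum cut.

Yes — it is a minimum cut (capacity 17).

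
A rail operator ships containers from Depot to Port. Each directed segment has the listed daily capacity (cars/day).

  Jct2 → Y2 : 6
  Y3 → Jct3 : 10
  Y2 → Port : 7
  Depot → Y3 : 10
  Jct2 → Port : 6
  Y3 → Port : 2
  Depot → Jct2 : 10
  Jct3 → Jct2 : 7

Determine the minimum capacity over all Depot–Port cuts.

14

Augment Depot→Y3→Port: bottleneck 2, flow now 2.
Augment Depot→Jct2→Port: bottleneck 6, flow now 8.
Augment Depot→Jct2→Y2→Port: bottleneck 4, flow now 12.
Augment Depot→Y3→Jct3→Jct2→Y2→Port: bottleneck 2, flow now 14.
No augmenting path remains; maximum flow = 14.
By max-flow min-cut, the minimum cut capacity equals the max flow.
In the residual graph, reachable from Depot: {Depot, Y3, Jct3, Jct2}.
Min-cut edges: Y3→Port (2), Jct2→Y2 (6), Jct2→Port (6); capacity 2 + 6 + 6 = 14.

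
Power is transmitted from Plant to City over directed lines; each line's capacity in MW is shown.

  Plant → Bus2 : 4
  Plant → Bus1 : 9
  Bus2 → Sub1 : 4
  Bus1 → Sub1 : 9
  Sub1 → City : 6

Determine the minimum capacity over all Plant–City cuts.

Augment Plant→Bus2→Sub1→City: bottleneck 4, flow now 4.
Augment Plant→Bus1→Sub1→City: bottleneck 2, flow now 6.
No augmenting path remains; maximum flow = 6.
By max-flow min-cut, the minimum cut capacity equals the max flow.
In the residual graph, reachable from Plant: {Plant, Bus2, Bus1, Sub1}.
Min-cut edges: Sub1→City (6); capacity 6 = 6.

6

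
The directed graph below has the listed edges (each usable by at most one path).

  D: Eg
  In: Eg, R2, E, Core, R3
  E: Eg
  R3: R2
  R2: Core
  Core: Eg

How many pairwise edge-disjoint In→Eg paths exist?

3

Assign every edge capacity 1; by Menger, the answer equals the max flow.
Path In→Eg (+1); total 1.
Path In→E→Eg (+1); total 2.
Path In→Core→Eg (+1); total 3.
No residual In→Eg path; max flow = 3.
Certifying cut of size 3: {Core→Eg, In→E, In→Eg}.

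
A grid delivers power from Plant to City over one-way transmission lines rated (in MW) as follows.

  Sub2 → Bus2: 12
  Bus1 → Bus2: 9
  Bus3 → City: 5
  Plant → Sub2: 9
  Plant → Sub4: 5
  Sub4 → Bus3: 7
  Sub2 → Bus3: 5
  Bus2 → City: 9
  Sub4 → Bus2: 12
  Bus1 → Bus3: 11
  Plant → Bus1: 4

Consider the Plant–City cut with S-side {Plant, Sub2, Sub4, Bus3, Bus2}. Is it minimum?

Given cut capacity: 4 + 5 + 9 = 18.
Augment Plant→Sub2→Bus3→City: bottleneck 5, flow now 5.
Augment Plant→Sub2→Bus2→City: bottleneck 4, flow now 9.
Augment Plant→Bus1→Bus2→City: bottleneck 4, flow now 13.
Augment Plant→Sub4→Bus2→City: bottleneck 1, flow now 14.
No augmenting path remains; maximum flow = 14.
In the residual graph, reachable from Plant: {Plant, Sub2, Bus1, Sub4, Bus3, Bus2}.
Min-cut edges: Bus3→City (5), Bus2→City (9); capacity 5 + 9 = 14.
Cut capacity 18 exceeds the max flow 14, so it is not minimum.

No — its capacity is 18, but the minimum cut has capacity 14.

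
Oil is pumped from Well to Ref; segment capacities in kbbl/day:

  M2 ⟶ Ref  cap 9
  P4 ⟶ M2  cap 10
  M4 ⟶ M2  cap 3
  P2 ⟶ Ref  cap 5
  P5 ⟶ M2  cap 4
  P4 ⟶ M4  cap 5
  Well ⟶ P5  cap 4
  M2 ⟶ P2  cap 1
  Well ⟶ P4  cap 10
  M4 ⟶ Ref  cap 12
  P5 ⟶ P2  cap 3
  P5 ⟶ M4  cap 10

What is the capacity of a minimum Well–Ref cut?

14

Augment Well→P4→M4→Ref: bottleneck 5, flow now 5.
Augment Well→P4→M2→Ref: bottleneck 5, flow now 10.
Augment Well→P5→P2→Ref: bottleneck 3, flow now 13.
Augment Well→P5→M4→Ref: bottleneck 1, flow now 14.
No augmenting path remains; maximum flow = 14.
By max-flow min-cut, the minimum cut capacity equals the max flow.
In the residual graph, reachable from Well: {Well}.
Min-cut edges: Well→P4 (10), Well→P5 (4); capacity 10 + 4 = 14.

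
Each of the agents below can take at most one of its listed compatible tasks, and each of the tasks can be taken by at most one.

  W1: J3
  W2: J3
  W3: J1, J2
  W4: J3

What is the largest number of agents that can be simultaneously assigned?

Unit-capacity flow: source→left, listed edges, right→sink; max matching = max flow.
Augmenting path W1→J3 (+1); matched 1.
Augmenting path W3→J1 (+1); matched 2.
No augmenting path remains; maximum matching = 2.
König certificate: {W3, J3} is a vertex cover of size 2 (every listed pair touches it), so no matching can be larger.

2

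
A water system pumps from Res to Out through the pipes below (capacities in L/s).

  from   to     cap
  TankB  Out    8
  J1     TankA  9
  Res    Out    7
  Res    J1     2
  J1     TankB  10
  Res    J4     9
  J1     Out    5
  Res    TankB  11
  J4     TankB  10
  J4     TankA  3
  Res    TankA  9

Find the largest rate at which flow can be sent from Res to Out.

17

Augment Res→Out: bottleneck 7, flow now 7.
Augment Res→J1→Out: bottleneck 2, flow now 9.
Augment Res→TankB→Out: bottleneck 8, flow now 17.
No augmenting path remains; maximum flow = 17.
In the residual graph, reachable from Res: {Res, J4, TankA, TankB}.
Min-cut edges: Res→J1 (2), Res→Out (7), TankB→Out (8); capacity 2 + 7 + 8 = 17.
This cut is saturated, so no flow can exceed 17.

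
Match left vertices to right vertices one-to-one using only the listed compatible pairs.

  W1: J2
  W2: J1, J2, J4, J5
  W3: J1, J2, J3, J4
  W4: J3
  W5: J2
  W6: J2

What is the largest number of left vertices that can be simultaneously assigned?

Unit-capacity flow: source→left, listed edges, right→sink; max matching = max flow.
Augmenting path W1→J2 (+1); matched 1.
Augmenting path W2→J1 (+1); matched 2.
Augmenting path W3→J3 (+1); matched 3.
Augmenting path W4→J3→W3→J4 (+1); matched 4.
No augmenting path remains; maximum matching = 4.
König certificate: {W2, W3, W4, J2} is a vertex cover of size 4 (every listed pair touches it), so no matching can be larger.

4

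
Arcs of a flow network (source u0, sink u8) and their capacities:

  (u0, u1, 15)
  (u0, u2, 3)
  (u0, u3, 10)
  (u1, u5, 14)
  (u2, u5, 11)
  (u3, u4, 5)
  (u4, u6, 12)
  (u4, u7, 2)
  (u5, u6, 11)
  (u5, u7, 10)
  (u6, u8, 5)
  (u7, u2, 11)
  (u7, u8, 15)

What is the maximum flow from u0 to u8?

Augment u0→u1→u5→u6→u8: bottleneck 5, flow now 5.
Augment u0→u1→u5→u7→u8: bottleneck 9, flow now 14.
Augment u0→u2→u5→u7→u8: bottleneck 1, flow now 15.
Augment u0→u3→u4→u7→u8: bottleneck 2, flow now 17.
No augmenting path remains; maximum flow = 17.
In the residual graph, reachable from u0: {u0, u1, u2, u3, u4, u5, u6}.
Min-cut edges: u4→u7 (2), u5→u7 (10), u6→u8 (5); capacity 2 + 10 + 5 = 17.
This cut is saturated, so no flow can exceed 17.

17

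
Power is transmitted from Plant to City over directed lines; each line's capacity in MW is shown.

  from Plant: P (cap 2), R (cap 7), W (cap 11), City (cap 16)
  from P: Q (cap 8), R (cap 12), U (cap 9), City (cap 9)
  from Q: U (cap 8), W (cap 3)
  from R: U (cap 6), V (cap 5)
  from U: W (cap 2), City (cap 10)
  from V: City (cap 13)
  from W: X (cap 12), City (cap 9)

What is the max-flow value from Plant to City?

34

Augment Plant→City: bottleneck 16, flow now 16.
Augment Plant→P→City: bottleneck 2, flow now 18.
Augment Plant→W→City: bottleneck 9, flow now 27.
Augment Plant→R→U→City: bottleneck 6, flow now 33.
Augment Plant→R→V→City: bottleneck 1, flow now 34.
No augmenting path remains; maximum flow = 34.
In the residual graph, reachable from Plant: {Plant, W, X}.
Min-cut edges: Plant→P (2), Plant→R (7), Plant→City (16), W→City (9); capacity 2 + 7 + 16 + 9 = 34.
This cut is saturated, so no flow can exceed 34.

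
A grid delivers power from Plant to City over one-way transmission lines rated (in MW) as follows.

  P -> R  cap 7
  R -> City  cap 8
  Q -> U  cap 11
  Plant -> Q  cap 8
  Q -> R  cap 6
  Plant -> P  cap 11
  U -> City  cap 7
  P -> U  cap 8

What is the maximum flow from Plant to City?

Augment Plant→P→R→City: bottleneck 7, flow now 7.
Augment Plant→P→U→City: bottleneck 4, flow now 11.
Augment Plant→Q→R→City: bottleneck 1, flow now 12.
Augment Plant→Q→U→City: bottleneck 3, flow now 15.
No augmenting path remains; maximum flow = 15.
In the residual graph, reachable from Plant: {Plant, P, Q, R, U}.
Min-cut edges: R→City (8), U→City (7); capacity 8 + 7 = 15.
This cut is saturated, so no flow can exceed 15.

15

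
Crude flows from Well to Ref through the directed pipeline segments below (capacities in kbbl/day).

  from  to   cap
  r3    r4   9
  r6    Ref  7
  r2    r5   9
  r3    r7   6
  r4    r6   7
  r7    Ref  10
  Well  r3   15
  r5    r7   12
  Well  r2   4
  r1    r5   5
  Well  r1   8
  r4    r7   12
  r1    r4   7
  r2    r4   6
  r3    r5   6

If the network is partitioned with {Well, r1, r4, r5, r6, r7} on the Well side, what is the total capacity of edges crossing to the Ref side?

36

Edges leaving {Well, r1, r4, r5, r6, r7}: Well→r2 (4), Well→r3 (15), r6→Ref (7), r7→Ref (10).
Cut capacity = 4 + 15 + 7 + 10 = 36.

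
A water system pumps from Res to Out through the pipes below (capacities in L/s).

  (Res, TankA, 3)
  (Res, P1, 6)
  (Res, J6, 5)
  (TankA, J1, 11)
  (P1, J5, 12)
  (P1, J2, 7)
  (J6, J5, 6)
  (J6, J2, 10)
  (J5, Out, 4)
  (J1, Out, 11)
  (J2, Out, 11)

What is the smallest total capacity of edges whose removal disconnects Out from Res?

Augment Res→TankA→J1→Out: bottleneck 3, flow now 3.
Augment Res→P1→J5→Out: bottleneck 4, flow now 7.
Augment Res→P1→J2→Out: bottleneck 2, flow now 9.
Augment Res→J6→J2→Out: bottleneck 5, flow now 14.
No augmenting path remains; maximum flow = 14.
By max-flow min-cut, the minimum cut capacity equals the max flow.
In the residual graph, reachable from Res: {Res}.
Min-cut edges: Res→TankA (3), Res→P1 (6), Res→J6 (5); capacity 3 + 6 + 5 = 14.

14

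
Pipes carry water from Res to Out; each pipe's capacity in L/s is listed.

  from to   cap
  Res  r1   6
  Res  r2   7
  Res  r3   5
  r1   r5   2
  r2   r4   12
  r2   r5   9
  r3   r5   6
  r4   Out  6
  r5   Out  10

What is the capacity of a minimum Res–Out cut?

Augment Res→r1→r5→Out: bottleneck 2, flow now 2.
Augment Res→r2→r4→Out: bottleneck 6, flow now 8.
Augment Res→r2→r5→Out: bottleneck 1, flow now 9.
Augment Res→r3→r5→Out: bottleneck 5, flow now 14.
No augmenting path remains; maximum flow = 14.
By max-flow min-cut, the minimum cut capacity equals the max flow.
In the residual graph, reachable from Res: {Res, r1}.
Min-cut edges: Res→r2 (7), Res→r3 (5), r1→r5 (2); capacity 7 + 5 + 2 = 14.

14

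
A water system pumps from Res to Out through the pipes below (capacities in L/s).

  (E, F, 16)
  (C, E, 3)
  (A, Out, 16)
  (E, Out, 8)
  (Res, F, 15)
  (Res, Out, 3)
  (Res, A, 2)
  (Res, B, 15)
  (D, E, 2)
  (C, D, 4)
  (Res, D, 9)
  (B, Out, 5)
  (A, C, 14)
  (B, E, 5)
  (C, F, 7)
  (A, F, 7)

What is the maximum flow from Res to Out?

Augment Res→Out: bottleneck 3, flow now 3.
Augment Res→A→Out: bottleneck 2, flow now 5.
Augment Res→B→Out: bottleneck 5, flow now 10.
Augment Res→B→E→Out: bottleneck 5, flow now 15.
Augment Res→D→E→Out: bottleneck 2, flow now 17.
No augmenting path remains; maximum flow = 17.
In the residual graph, reachable from Res: {Res, B, D, F}.
Min-cut edges: Res→A (2), Res→Out (3), B→E (5), B→Out (5), D→E (2); capacity 2 + 3 + 5 + 5 + 2 = 17.
This cut is saturated, so no flow can exceed 17.

17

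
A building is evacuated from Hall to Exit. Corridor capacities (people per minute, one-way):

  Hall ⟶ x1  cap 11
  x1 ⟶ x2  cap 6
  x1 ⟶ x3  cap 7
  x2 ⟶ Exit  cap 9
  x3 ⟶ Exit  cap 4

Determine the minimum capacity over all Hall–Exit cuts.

Augment Hall→x1→x2→Exit: bottleneck 6, flow now 6.
Augment Hall→x1→x3→Exit: bottleneck 4, flow now 10.
No augmenting path remains; maximum flow = 10.
By max-flow min-cut, the minimum cut capacity equals the max flow.
In the residual graph, reachable from Hall: {Hall, x1, x3}.
Min-cut edges: x1→x2 (6), x3→Exit (4); capacity 6 + 4 = 10.

10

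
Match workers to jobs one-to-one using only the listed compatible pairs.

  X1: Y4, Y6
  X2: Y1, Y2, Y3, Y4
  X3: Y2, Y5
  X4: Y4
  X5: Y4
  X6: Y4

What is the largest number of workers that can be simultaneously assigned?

4

Unit-capacity flow: source→left, listed edges, right→sink; max matching = max flow.
Augmenting path X1→Y4 (+1); matched 1.
Augmenting path X2→Y1 (+1); matched 2.
Augmenting path X3→Y2 (+1); matched 3.
Augmenting path X4→Y4→X1→Y6 (+1); matched 4.
No augmenting path remains; maximum matching = 4.
König certificate: {X1, X2, X3, Y4} is a vertex cover of size 4 (every listed pair touches it), so no matching can be larger.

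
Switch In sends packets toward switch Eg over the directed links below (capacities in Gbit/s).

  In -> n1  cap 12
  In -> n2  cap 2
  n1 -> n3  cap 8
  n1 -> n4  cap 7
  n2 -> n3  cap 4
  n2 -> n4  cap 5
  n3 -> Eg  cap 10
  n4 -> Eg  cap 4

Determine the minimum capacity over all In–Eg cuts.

14

Augment In→n1→n3→Eg: bottleneck 8, flow now 8.
Augment In→n1→n4→Eg: bottleneck 4, flow now 12.
Augment In→n2→n3→Eg: bottleneck 2, flow now 14.
No augmenting path remains; maximum flow = 14.
By max-flow min-cut, the minimum cut capacity equals the max flow.
In the residual graph, reachable from In: {In}.
Min-cut edges: In→n1 (12), In→n2 (2); capacity 12 + 2 = 14.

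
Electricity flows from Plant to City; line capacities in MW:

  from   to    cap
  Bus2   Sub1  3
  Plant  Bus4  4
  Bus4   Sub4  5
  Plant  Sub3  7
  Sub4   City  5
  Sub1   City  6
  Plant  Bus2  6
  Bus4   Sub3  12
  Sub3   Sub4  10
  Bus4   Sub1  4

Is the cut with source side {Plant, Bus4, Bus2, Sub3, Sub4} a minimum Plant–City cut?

Given cut capacity: 4 + 3 + 5 = 12.
Augment Plant→Bus4→Sub4→City: bottleneck 4, flow now 4.
Augment Plant→Bus2→Sub1→City: bottleneck 3, flow now 7.
Augment Plant→Sub3→Sub4→City: bottleneck 1, flow now 8.
Augment Plant→Sub3→Sub4→Bus4→Sub1→City: bottleneck 3, flow now 11. (uses reverse residual edge)
No augmenting path remains; maximum flow = 11.
In the residual graph, reachable from Plant: {Plant, Bus4, Bus2, Sub3, Sub4, Sub1}.
Min-cut edges: Sub4→City (5), Sub1→City (6); capacity 5 + 6 = 11.
Cut capacity 12 exceeds the max flow 11, so it is not minimum.

No — its capacity is 12, but the minimum cut has capacity 11.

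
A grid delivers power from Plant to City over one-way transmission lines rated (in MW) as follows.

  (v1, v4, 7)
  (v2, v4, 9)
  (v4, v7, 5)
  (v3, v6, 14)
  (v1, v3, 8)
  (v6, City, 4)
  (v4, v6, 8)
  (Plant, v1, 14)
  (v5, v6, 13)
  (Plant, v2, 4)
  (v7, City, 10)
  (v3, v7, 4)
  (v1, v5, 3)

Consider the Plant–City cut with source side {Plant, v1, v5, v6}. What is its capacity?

Edges leaving {Plant, v1, v5, v6}: Plant→v2 (4), v1→v3 (8), v1→v4 (7), v6→City (4).
Cut capacity = 4 + 8 + 7 + 4 = 23.

23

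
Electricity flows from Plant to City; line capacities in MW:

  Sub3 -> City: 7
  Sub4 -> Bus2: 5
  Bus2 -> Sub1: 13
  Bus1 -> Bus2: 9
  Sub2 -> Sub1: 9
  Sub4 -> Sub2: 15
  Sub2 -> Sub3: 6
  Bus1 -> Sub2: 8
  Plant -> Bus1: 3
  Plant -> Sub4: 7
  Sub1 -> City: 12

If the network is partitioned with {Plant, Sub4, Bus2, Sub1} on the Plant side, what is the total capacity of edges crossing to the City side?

30

Edges leaving {Plant, Sub4, Bus2, Sub1}: Plant→Bus1 (3), Sub4→Sub2 (15), Sub1→City (12).
Cut capacity = 3 + 15 + 12 = 30.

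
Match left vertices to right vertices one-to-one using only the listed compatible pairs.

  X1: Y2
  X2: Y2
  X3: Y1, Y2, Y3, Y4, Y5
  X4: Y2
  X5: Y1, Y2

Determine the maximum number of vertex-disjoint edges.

3

Unit-capacity flow: source→left, listed edges, right→sink; max matching = max flow.
Augmenting path X1→Y2 (+1); matched 1.
Augmenting path X3→Y1 (+1); matched 2.
Augmenting path X5→Y1→X3→Y3 (+1); matched 3.
No augmenting path remains; maximum matching = 3.
König certificate: {X3, X5, Y2} is a vertex cover of size 3 (every listed pair touches it), so no matching can be larger.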